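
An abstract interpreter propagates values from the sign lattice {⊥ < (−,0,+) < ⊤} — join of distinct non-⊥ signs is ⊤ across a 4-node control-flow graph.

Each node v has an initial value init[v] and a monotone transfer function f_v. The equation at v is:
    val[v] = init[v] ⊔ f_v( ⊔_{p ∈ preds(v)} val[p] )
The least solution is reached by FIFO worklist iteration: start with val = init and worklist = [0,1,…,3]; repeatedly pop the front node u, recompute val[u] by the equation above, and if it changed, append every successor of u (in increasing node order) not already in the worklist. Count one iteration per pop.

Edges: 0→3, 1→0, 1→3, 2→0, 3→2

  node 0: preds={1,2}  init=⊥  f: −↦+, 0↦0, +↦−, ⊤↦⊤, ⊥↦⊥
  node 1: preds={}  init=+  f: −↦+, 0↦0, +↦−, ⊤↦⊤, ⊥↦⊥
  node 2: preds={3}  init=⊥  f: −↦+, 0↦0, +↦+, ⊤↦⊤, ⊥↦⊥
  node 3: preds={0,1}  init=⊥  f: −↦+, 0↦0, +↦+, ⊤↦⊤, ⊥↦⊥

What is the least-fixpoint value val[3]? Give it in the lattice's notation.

Worklist (7 pops):
  #1 pop 0: in=+ → − (was ⊥); enqueue []
  #2 pop 1: in=⊥ → + (no change)
  #3 pop 2: in=⊥ → ⊥ (no change)
  #4 pop 3: in=⊤ → ⊤ (was ⊥); enqueue [2]
  #5 pop 2: in=⊤ → ⊤ (was ⊥); enqueue [0]
  #6 pop 0: in=⊤ → ⊤ (was −); enqueue [3]
  #7 pop 3: in=⊤ → ⊤ (no change)

Fixpoint:
  val[0] = ⊤
  val[1] = +
  val[2] = ⊤
  val[3] = ⊤

⊤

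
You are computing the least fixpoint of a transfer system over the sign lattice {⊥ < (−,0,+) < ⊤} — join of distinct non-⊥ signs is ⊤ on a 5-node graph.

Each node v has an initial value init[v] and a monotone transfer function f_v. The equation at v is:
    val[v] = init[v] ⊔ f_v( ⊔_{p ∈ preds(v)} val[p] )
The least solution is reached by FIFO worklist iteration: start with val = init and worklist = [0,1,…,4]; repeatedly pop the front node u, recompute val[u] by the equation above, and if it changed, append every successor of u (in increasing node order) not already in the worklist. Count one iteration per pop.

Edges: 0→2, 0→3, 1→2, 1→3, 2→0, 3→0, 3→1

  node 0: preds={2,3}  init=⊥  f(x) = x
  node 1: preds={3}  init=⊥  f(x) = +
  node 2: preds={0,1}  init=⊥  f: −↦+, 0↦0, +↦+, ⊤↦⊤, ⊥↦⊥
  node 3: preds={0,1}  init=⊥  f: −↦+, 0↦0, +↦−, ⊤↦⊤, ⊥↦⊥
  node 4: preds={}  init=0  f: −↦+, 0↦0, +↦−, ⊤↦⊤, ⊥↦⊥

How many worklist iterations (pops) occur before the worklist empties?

11

Worklist (11 pops):
  #1 pop 0: in=⊥ → ⊥ (no change)
  #2 pop 1: in=⊥ → + (was ⊥); enqueue []
  #3 pop 2: in=+ → + (was ⊥); enqueue [0]
  #4 pop 3: in=+ → − (was ⊥); enqueue [1]
  #5 pop 4: in=⊥ → 0 (no change)
  #6 pop 0: in=⊤ → ⊤ (was ⊥); enqueue [2,3]
  #7 pop 1: in=− → + (no change)
  #8 pop 2: in=⊤ → ⊤ (was +); enqueue [0]
  #9 pop 3: in=⊤ → ⊤ (was −); enqueue [1]
  #10 pop 0: in=⊤ → ⊤ (no change)
  #11 pop 1: in=⊤ → + (no change)

Fixpoint:
  val[0] = ⊤
  val[1] = +
  val[2] = ⊤
  val[3] = ⊤
  val[4] = 0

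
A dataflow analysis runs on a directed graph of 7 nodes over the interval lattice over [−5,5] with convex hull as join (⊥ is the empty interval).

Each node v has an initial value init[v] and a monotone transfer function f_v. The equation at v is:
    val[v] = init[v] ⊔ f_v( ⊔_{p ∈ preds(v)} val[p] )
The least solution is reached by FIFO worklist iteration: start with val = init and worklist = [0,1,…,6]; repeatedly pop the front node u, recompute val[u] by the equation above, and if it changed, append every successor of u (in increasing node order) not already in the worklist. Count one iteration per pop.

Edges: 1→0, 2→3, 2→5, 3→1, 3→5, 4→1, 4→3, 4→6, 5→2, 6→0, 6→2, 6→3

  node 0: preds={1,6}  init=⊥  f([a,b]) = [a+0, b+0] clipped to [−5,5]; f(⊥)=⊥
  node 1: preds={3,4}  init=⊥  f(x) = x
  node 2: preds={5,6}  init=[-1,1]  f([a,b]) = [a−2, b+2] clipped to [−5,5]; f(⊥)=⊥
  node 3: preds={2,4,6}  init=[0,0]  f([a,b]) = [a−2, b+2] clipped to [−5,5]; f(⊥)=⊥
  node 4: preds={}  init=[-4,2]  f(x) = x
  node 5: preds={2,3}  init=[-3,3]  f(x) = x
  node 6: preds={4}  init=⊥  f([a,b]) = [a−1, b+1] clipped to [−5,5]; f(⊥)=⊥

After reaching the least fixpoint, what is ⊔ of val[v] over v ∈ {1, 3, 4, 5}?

[-5,5]

Trace (12 dequeues):
  [1] u=0 | in ⊥ | out ⊥ | ==
  [2] u=1 | in [-4,2] | out [-4,2] | prev ⊥ | push {0}
  [3] u=2 | in [-3,3] | out [-5,5] | prev [-1,1] | push {}
  [4] u=3 | in [-5,5] | out [-5,5] | prev [0,0] | push {1}
  [5] u=4 | in ⊥ | out [-4,2] | ==
  [6] u=5 | in [-5,5] | out [-5,5] | prev [-3,3] | push {2}
  [7] u=6 | in [-4,2] | out [-5,3] | prev ⊥ | push {3}
  [8] u=0 | in [-5,3] | out [-5,3] | prev ⊥ | push {}
  [9] u=1 | in [-5,5] | out [-5,5] | prev [-4,2] | push {0}
  [10] u=2 | in [-5,5] | out [-5,5] | ==
  [11] u=3 | in [-5,5] | out [-5,5] | ==
  [12] u=0 | in [-5,5] | out [-5,5] | prev [-5,3] | push {}

Converged values:
  [0] [-5,5]
  [1] [-5,5]
  [2] [-5,5]
  [3] [-5,5]
  [4] [-4,2]
  [5] [-5,5]
  [6] [-5,3]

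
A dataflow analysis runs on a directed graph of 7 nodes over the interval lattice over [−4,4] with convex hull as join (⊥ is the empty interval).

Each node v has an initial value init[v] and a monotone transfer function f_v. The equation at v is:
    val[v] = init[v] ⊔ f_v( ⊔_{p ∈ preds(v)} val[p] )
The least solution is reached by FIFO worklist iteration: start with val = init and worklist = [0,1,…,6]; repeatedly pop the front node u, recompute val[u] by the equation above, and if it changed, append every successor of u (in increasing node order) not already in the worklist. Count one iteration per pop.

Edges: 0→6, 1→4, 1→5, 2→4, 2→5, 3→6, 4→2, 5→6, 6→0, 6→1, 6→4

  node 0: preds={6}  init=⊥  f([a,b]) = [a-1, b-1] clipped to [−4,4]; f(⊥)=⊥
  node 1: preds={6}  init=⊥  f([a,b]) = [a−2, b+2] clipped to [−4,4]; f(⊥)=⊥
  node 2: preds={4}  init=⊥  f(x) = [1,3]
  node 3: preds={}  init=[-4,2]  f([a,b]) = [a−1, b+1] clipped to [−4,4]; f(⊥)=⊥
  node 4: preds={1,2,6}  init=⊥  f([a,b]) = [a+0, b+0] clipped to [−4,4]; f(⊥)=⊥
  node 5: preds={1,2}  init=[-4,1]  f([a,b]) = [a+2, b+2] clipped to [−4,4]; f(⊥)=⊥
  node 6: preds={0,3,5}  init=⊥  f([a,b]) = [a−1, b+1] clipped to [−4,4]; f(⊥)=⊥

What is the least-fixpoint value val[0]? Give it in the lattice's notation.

Iteration log — 14 steps:
  step 1. node 0  ⊔preds=⊥  new=⊥  stable
  step 2. node 1  ⊔preds=⊥  new=⊥  stable
  step 3. node 2  ⊔preds=⊥  new=[1,3]  old=⊥  +wl: 
  step 4. node 3  ⊔preds=⊥  new=[-4,2]  stable
  step 5. node 4  ⊔preds=[1,3]  new=[1,3]  old=⊥  +wl: 2
  step 6. node 5  ⊔preds=[1,3]  new=[-4,4]  old=[-4,1]  +wl: 
  step 7. node 6  ⊔preds=[-4,4]  new=[-4,4]  old=⊥  +wl: 0,1,4
  step 8. node 2  ⊔preds=[1,3]  new=[1,3]  stable
  step 9. node 0  ⊔preds=[-4,4]  new=[-4,3]  old=⊥  +wl: 6
  step 10. node 1  ⊔preds=[-4,4]  new=[-4,4]  old=⊥  +wl: 5
  step 11. node 4  ⊔preds=[-4,4]  new=[-4,4]  old=[1,3]  +wl: 2
  step 12. node 6  ⊔preds=[-4,4]  new=[-4,4]  stable
  step 13. node 5  ⊔preds=[-4,4]  new=[-4,4]  stable
  step 14. node 2  ⊔preds=[-4,4]  new=[1,3]  stable

Least fixpoint reached:
  node 0: [-4,3]
  node 1: [-4,4]
  node 2: [1,3]
  node 3: [-4,2]
  node 4: [-4,4]
  node 5: [-4,4]
  node 6: [-4,4]

[-4,3]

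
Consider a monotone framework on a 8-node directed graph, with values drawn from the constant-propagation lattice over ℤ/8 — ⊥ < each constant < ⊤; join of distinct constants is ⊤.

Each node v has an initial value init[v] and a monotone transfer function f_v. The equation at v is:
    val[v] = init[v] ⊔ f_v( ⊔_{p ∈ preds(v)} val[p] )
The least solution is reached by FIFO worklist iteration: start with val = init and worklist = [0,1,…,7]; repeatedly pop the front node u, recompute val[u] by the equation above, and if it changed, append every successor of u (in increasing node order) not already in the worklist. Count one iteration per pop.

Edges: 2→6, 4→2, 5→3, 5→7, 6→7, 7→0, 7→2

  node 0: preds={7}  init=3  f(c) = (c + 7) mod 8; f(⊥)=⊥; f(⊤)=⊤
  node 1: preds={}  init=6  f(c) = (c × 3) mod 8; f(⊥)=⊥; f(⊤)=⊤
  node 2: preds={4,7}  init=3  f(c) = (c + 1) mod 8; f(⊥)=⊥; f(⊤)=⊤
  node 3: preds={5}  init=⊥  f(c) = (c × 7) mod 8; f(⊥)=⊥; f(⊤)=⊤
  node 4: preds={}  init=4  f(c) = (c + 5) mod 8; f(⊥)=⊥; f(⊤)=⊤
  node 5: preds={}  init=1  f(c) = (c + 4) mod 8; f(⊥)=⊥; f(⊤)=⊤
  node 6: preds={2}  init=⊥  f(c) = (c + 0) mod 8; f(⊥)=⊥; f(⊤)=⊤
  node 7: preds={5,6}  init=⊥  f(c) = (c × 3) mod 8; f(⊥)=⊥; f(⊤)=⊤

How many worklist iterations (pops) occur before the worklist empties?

10

Trace (10 dequeues):
  [1] u=0 | in ⊥ | out 3 | ==
  [2] u=1 | in ⊥ | out 6 | ==
  [3] u=2 | in 4 | out ⊤ | prev 3 | push {}
  [4] u=3 | in 1 | out 7 | prev ⊥ | push {}
  [5] u=4 | in ⊥ | out 4 | ==
  [6] u=5 | in ⊥ | out 1 | ==
  [7] u=6 | in ⊤ | out ⊤ | prev ⊥ | push {}
  [8] u=7 | in ⊤ | out ⊤ | prev ⊥ | push {0,2}
  [9] u=0 | in ⊤ | out ⊤ | prev 3 | push {}
  [10] u=2 | in ⊤ | out ⊤ | ==

Converged values:
  [0] ⊤
  [1] 6
  [2] ⊤
  [3] 7
  [4] 4
  [5] 1
  [6] ⊤
  [7] ⊤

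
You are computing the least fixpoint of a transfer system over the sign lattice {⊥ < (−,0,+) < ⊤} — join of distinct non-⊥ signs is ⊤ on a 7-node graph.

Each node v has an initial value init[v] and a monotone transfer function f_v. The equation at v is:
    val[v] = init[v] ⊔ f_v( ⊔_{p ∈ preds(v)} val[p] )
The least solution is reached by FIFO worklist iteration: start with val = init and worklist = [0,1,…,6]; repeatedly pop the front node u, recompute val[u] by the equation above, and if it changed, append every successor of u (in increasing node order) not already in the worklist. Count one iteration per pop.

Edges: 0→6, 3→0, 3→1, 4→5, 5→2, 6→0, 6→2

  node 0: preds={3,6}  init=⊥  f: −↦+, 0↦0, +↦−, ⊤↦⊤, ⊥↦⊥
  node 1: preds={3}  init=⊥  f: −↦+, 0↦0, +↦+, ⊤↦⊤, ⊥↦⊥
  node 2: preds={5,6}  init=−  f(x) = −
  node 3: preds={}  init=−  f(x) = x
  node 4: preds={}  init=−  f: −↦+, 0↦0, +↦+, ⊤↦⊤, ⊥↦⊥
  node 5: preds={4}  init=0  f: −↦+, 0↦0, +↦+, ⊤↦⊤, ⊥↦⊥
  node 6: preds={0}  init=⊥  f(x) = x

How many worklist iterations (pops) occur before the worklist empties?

Trace (12 dequeues):
  [1] u=0 | in − | out + | prev ⊥ | push {}
  [2] u=1 | in − | out + | prev ⊥ | push {}
  [3] u=2 | in 0 | out − | ==
  [4] u=3 | in ⊥ | out − | ==
  [5] u=4 | in ⊥ | out − | ==
  [6] u=5 | in − | out ⊤ | prev 0 | push {2}
  [7] u=6 | in + | out + | prev ⊥ | push {0}
  [8] u=2 | in ⊤ | out − | ==
  [9] u=0 | in ⊤ | out ⊤ | prev + | push {6}
  [10] u=6 | in ⊤ | out ⊤ | prev + | push {0,2}
  [11] u=0 | in ⊤ | out ⊤ | ==
  [12] u=2 | in ⊤ | out − | ==

Converged values:
  [0] ⊤
  [1] +
  [2] −
  [3] −
  [4] −
  [5] ⊤
  [6] ⊤

12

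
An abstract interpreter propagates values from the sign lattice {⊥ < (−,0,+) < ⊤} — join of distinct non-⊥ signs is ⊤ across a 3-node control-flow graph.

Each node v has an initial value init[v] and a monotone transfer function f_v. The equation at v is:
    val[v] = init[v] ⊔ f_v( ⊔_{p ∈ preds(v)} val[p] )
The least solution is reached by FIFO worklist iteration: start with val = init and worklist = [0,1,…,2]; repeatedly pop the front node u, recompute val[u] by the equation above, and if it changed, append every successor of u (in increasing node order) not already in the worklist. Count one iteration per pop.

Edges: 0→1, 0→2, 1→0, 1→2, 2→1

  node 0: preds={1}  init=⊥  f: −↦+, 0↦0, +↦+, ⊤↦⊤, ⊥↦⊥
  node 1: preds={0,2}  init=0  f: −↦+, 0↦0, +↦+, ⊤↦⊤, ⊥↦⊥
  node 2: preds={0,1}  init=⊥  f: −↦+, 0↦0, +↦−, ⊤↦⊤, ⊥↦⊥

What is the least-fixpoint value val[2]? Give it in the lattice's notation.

Trace (4 dequeues):
  [1] u=0 | in 0 | out 0 | prev ⊥ | push {}
  [2] u=1 | in 0 | out 0 | ==
  [3] u=2 | in 0 | out 0 | prev ⊥ | push {1}
  [4] u=1 | in 0 | out 0 | ==

Converged values:
  [0] 0
  [1] 0
  [2] 0

0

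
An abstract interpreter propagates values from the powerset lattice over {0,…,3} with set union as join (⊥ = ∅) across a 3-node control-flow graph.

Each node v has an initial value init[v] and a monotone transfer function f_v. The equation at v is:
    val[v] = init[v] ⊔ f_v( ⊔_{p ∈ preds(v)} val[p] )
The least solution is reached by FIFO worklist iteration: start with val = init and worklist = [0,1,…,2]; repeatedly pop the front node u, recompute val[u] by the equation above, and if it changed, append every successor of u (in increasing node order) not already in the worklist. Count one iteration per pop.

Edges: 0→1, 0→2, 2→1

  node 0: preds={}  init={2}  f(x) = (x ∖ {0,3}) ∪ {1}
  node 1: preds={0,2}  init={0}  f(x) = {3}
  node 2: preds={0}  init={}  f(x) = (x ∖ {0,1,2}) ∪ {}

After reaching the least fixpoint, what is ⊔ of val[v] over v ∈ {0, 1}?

Trace (3 dequeues):
  [1] u=0 | in {} | out {1,2} | prev {2} | push {}
  [2] u=1 | in {1,2} | out {0,3} | prev {0} | push {}
  [3] u=2 | in {1,2} | out {} | ==

Converged values:
  [0] {1,2}
  [1] {0,3}
  [2] {}

{0,1,2,3}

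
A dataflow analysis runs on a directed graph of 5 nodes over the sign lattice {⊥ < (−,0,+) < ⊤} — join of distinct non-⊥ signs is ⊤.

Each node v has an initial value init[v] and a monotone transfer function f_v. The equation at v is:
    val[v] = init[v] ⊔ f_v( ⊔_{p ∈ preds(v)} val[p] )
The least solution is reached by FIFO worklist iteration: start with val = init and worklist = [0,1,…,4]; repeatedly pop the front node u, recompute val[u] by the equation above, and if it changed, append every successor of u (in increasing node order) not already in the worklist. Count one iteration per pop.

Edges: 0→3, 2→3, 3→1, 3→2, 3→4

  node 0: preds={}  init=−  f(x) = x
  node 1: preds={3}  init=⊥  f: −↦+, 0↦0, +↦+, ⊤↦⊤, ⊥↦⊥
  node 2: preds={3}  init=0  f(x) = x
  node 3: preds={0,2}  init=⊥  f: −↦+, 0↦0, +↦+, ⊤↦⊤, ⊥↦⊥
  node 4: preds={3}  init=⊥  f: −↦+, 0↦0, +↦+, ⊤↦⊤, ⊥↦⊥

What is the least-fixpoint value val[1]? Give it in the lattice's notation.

⊤

Trace (8 dequeues):
  [1] u=0 | in ⊥ | out − | ==
  [2] u=1 | in ⊥ | out ⊥ | ==
  [3] u=2 | in ⊥ | out 0 | ==
  [4] u=3 | in ⊤ | out ⊤ | prev ⊥ | push {1,2}
  [5] u=4 | in ⊤ | out ⊤ | prev ⊥ | push {}
  [6] u=1 | in ⊤ | out ⊤ | prev ⊥ | push {}
  [7] u=2 | in ⊤ | out ⊤ | prev 0 | push {3}
  [8] u=3 | in ⊤ | out ⊤ | ==

Converged values:
  [0] −
  [1] ⊤
  [2] ⊤
  [3] ⊤
  [4] ⊤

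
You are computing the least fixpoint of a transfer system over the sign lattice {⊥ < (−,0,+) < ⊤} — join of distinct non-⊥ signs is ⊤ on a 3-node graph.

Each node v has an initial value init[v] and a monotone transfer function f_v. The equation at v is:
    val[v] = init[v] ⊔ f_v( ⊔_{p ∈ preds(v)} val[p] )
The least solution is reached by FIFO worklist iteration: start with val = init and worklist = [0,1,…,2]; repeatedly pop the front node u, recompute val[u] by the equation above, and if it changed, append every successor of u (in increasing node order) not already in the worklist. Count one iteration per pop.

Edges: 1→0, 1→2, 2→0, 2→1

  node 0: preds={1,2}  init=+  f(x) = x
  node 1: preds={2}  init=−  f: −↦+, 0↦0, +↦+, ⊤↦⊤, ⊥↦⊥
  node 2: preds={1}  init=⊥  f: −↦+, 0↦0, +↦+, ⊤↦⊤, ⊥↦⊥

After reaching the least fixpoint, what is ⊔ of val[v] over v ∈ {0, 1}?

⊤

Worklist (9 pops):
  #1 pop 0: in=− → ⊤ (was +); enqueue []
  #2 pop 1: in=⊥ → − (no change)
  #3 pop 2: in=− → + (was ⊥); enqueue [0,1]
  #4 pop 0: in=⊤ → ⊤ (no change)
  #5 pop 1: in=+ → ⊤ (was −); enqueue [0,2]
  #6 pop 0: in=⊤ → ⊤ (no change)
  #7 pop 2: in=⊤ → ⊤ (was +); enqueue [0,1]
  #8 pop 0: in=⊤ → ⊤ (no change)
  #9 pop 1: in=⊤ → ⊤ (no change)

Fixpoint:
  val[0] = ⊤
  val[1] = ⊤
  val[2] = ⊤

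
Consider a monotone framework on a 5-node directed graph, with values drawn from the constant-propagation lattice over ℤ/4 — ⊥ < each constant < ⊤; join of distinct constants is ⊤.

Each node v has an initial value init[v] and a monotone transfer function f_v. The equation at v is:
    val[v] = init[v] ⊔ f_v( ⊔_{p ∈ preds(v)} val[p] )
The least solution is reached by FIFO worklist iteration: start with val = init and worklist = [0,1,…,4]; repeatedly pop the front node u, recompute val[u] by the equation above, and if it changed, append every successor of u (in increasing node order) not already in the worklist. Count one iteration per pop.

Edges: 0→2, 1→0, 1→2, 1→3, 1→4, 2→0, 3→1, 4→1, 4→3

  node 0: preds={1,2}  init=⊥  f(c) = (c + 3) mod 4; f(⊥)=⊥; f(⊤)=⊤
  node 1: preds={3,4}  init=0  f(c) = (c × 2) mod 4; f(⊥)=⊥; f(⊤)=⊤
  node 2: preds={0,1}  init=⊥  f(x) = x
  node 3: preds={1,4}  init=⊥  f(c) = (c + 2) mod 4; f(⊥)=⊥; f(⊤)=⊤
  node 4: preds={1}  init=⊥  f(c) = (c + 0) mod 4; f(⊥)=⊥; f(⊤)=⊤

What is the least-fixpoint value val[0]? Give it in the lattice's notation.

Trace (13 dequeues):
  [1] u=0 | in 0 | out 3 | prev ⊥ | push {}
  [2] u=1 | in ⊥ | out 0 | ==
  [3] u=2 | in ⊤ | out ⊤ | prev ⊥ | push {0}
  [4] u=3 | in 0 | out 2 | prev ⊥ | push {1}
  [5] u=4 | in 0 | out 0 | prev ⊥ | push {3}
  [6] u=0 | in ⊤ | out ⊤ | prev 3 | push {2}
  [7] u=1 | in ⊤ | out ⊤ | prev 0 | push {0,4}
  [8] u=3 | in ⊤ | out ⊤ | prev 2 | push {1}
  [9] u=2 | in ⊤ | out ⊤ | ==
  [10] u=0 | in ⊤ | out ⊤ | ==
  [11] u=4 | in ⊤ | out ⊤ | prev 0 | push {3}
  [12] u=1 | in ⊤ | out ⊤ | ==
  [13] u=3 | in ⊤ | out ⊤ | ==

Converged values:
  [0] ⊤
  [1] ⊤
  [2] ⊤
  [3] ⊤
  [4] ⊤

⊤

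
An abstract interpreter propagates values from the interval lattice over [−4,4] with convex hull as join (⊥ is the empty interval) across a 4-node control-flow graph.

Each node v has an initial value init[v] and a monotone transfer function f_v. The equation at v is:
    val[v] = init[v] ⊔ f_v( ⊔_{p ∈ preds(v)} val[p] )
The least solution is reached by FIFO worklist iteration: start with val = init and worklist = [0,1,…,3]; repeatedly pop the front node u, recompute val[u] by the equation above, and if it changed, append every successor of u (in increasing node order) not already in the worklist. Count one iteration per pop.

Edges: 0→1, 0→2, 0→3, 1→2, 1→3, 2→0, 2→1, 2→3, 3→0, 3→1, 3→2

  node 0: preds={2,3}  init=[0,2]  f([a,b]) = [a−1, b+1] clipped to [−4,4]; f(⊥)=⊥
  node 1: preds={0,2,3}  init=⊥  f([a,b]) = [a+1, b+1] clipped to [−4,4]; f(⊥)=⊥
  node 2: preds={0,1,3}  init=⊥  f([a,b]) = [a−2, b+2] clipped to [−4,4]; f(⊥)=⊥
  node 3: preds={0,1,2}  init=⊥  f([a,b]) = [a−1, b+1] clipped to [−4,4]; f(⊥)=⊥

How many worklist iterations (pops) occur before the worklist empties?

11

Worklist (11 pops):
  #1 pop 0: in=⊥ → [0,2] (no change)
  #2 pop 1: in=[0,2] → [1,3] (was ⊥); enqueue []
  #3 pop 2: in=[0,3] → [-2,4] (was ⊥); enqueue [0,1]
  #4 pop 3: in=[-2,4] → [-3,4] (was ⊥); enqueue [2]
  #5 pop 0: in=[-3,4] → [-4,4] (was [0,2]); enqueue [3]
  #6 pop 1: in=[-4,4] → [-3,4] (was [1,3]); enqueue []
  #7 pop 2: in=[-4,4] → [-4,4] (was [-2,4]); enqueue [0,1]
  #8 pop 3: in=[-4,4] → [-4,4] (was [-3,4]); enqueue [2]
  #9 pop 0: in=[-4,4] → [-4,4] (no change)
  #10 pop 1: in=[-4,4] → [-3,4] (no change)
  #11 pop 2: in=[-4,4] → [-4,4] (no change)

Fixpoint:
  val[0] = [-4,4]
  val[1] = [-3,4]
  val[2] = [-4,4]
  val[3] = [-4,4]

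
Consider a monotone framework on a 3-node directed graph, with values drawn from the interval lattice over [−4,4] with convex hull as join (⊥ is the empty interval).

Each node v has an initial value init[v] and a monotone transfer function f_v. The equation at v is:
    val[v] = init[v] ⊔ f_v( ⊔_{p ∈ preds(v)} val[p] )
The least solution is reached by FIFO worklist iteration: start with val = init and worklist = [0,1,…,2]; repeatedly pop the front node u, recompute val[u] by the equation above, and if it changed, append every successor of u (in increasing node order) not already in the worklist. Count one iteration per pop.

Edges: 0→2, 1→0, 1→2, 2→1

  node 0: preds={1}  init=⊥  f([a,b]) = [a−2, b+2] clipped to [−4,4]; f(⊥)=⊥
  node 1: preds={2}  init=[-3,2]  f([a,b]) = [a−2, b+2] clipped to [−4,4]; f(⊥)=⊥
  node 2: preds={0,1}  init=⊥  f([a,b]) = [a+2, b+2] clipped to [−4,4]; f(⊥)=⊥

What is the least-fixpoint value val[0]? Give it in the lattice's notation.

Iteration log — 6 steps:
  step 1. node 0  ⊔preds=[-3,2]  new=[-4,4]  old=⊥  +wl: 
  step 2. node 1  ⊔preds=⊥  new=[-3,2]  stable
  step 3. node 2  ⊔preds=[-4,4]  new=[-2,4]  old=⊥  +wl: 1
  step 4. node 1  ⊔preds=[-2,4]  new=[-4,4]  old=[-3,2]  +wl: 0,2
  step 5. node 0  ⊔preds=[-4,4]  new=[-4,4]  stable
  step 6. node 2  ⊔preds=[-4,4]  new=[-2,4]  stable

Least fixpoint reached:
  node 0: [-4,4]
  node 1: [-4,4]
  node 2: [-2,4]

[-4,4]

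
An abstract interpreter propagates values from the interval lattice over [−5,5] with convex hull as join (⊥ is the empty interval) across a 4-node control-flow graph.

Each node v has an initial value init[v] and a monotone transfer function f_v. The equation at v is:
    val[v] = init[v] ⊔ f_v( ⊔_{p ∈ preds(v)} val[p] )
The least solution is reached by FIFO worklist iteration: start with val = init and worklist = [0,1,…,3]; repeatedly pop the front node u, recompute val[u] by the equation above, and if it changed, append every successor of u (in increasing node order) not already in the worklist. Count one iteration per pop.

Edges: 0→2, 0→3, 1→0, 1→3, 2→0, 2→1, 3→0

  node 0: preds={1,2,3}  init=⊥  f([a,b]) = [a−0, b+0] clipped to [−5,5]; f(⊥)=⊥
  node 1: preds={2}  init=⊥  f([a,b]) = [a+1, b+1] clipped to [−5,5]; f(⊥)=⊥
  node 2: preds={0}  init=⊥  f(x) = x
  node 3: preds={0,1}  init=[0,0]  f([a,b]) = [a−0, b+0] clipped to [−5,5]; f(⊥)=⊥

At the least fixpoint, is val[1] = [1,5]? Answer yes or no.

Trace (31 dequeues):
  [1] u=0 | in [0,0] | out [0,0] | prev ⊥ | push {}
  [2] u=1 | in ⊥ | out ⊥ | ==
  [3] u=2 | in [0,0] | out [0,0] | prev ⊥ | push {0,1}
  [4] u=3 | in [0,0] | out [0,0] | ==
  [5] u=0 | in [0,0] | out [0,0] | ==
  [6] u=1 | in [0,0] | out [1,1] | prev ⊥ | push {0,3}
  [7] u=0 | in [0,1] | out [0,1] | prev [0,0] | push {2}
  [8] u=3 | in [0,1] | out [0,1] | prev [0,0] | push {0}
  [9] u=2 | in [0,1] | out [0,1] | prev [0,0] | push {1}
  [10] u=0 | in [0,1] | out [0,1] | ==
  [11] u=1 | in [0,1] | out [1,2] | prev [1,1] | push {0,3}
  [12] u=0 | in [0,2] | out [0,2] | prev [0,1] | push {2}
  [13] u=3 | in [0,2] | out [0,2] | prev [0,1] | push {0}
  [14] u=2 | in [0,2] | out [0,2] | prev [0,1] | push {1}
  [15] u=0 | in [0,2] | out [0,2] | ==
  [16] u=1 | in [0,2] | out [1,3] | prev [1,2] | push {0,3}
  [17] u=0 | in [0,3] | out [0,3] | prev [0,2] | push {2}
  [18] u=3 | in [0,3] | out [0,3] | prev [0,2] | push {0}
  [19] u=2 | in [0,3] | out [0,3] | prev [0,2] | push {1}
  [20] u=0 | in [0,3] | out [0,3] | ==
  [21] u=1 | in [0,3] | out [1,4] | prev [1,3] | push {0,3}
  [22] u=0 | in [0,4] | out [0,4] | prev [0,3] | push {2}
  [23] u=3 | in [0,4] | out [0,4] | prev [0,3] | push {0}
  [24] u=2 | in [0,4] | out [0,4] | prev [0,3] | push {1}
  [25] u=0 | in [0,4] | out [0,4] | ==
  [26] u=1 | in [0,4] | out [1,5] | prev [1,4] | push {0,3}
  [27] u=0 | in [0,5] | out [0,5] | prev [0,4] | push {2}
  [28] u=3 | in [0,5] | out [0,5] | prev [0,4] | push {0}
  [29] u=2 | in [0,5] | out [0,5] | prev [0,4] | push {1}
  [30] u=0 | in [0,5] | out [0,5] | ==
  [31] u=1 | in [0,5] | out [1,5] | ==

Converged values:
  [0] [0,5]
  [1] [1,5]
  [2] [0,5]
  [3] [0,5]

yes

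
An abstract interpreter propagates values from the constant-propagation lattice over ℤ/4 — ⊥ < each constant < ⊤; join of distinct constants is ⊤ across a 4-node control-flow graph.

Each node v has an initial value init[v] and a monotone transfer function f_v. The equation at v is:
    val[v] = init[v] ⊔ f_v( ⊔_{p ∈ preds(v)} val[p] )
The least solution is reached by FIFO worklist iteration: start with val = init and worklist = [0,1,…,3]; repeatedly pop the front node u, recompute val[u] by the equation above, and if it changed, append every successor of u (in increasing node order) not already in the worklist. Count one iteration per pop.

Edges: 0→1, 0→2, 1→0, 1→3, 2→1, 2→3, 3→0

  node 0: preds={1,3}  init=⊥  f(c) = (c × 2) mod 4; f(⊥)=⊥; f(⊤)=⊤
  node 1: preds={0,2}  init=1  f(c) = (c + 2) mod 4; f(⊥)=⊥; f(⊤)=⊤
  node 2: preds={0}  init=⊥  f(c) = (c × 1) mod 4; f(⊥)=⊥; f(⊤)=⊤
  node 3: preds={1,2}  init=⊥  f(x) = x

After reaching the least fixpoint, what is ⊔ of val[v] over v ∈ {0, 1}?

Iteration log — 9 steps:
  step 1. node 0  ⊔preds=1  new=2  old=⊥  +wl: 
  step 2. node 1  ⊔preds=2  new=⊤  old=1  +wl: 0
  step 3. node 2  ⊔preds=2  new=2  old=⊥  +wl: 1
  step 4. node 3  ⊔preds=⊤  new=⊤  old=⊥  +wl: 
  step 5. node 0  ⊔preds=⊤  new=⊤  old=2  +wl: 2
  step 6. node 1  ⊔preds=⊤  new=⊤  stable
  step 7. node 2  ⊔preds=⊤  new=⊤  old=2  +wl: 1,3
  step 8. node 1  ⊔preds=⊤  new=⊤  stable
  step 9. node 3  ⊔preds=⊤  new=⊤  stable

Least fixpoint reached:
  node 0: ⊤
  node 1: ⊤
  node 2: ⊤
  node 3: ⊤

⊤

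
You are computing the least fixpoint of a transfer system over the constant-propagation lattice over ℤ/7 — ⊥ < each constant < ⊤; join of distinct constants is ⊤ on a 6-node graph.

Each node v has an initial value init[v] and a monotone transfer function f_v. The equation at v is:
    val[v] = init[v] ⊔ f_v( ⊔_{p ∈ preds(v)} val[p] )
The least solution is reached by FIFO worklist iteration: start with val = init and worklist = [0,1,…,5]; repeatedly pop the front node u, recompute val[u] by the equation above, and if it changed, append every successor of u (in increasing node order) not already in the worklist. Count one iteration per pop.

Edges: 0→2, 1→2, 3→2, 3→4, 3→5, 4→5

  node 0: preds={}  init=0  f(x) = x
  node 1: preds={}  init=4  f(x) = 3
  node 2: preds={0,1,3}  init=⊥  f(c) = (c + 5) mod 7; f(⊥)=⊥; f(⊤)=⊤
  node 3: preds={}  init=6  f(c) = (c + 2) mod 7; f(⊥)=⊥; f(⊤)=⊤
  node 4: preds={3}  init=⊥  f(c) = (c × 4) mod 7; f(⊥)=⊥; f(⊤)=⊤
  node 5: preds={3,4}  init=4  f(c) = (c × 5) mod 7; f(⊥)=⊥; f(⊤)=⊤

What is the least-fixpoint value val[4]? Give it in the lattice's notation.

Worklist (6 pops):
  #1 pop 0: in=⊥ → 0 (no change)
  #2 pop 1: in=⊥ → ⊤ (was 4); enqueue []
  #3 pop 2: in=⊤ → ⊤ (was ⊥); enqueue []
  #4 pop 3: in=⊥ → 6 (no change)
  #5 pop 4: in=6 → 3 (was ⊥); enqueue []
  #6 pop 5: in=⊤ → ⊤ (was 4); enqueue []

Fixpoint:
  val[0] = 0
  val[1] = ⊤
  val[2] = ⊤
  val[3] = 6
  val[4] = 3
  val[5] = ⊤

3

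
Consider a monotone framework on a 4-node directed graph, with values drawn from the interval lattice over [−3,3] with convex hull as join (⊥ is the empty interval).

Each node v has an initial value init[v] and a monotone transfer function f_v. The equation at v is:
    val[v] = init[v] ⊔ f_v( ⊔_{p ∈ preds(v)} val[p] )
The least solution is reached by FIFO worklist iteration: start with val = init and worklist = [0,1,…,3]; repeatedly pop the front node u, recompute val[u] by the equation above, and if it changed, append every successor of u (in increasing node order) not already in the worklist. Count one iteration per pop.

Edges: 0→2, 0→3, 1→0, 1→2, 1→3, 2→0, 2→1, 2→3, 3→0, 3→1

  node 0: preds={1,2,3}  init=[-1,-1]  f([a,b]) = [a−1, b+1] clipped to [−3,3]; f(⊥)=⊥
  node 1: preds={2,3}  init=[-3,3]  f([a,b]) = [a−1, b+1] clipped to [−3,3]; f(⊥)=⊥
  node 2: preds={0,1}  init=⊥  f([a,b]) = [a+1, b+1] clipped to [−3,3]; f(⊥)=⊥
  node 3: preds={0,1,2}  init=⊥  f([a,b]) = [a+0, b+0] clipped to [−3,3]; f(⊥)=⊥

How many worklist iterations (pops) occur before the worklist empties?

6

Worklist (6 pops):
  #1 pop 0: in=[-3,3] → [-3,3] (was [-1,-1]); enqueue []
  #2 pop 1: in=⊥ → [-3,3] (no change)
  #3 pop 2: in=[-3,3] → [-2,3] (was ⊥); enqueue [0,1]
  #4 pop 3: in=[-3,3] → [-3,3] (was ⊥); enqueue []
  #5 pop 0: in=[-3,3] → [-3,3] (no change)
  #6 pop 1: in=[-3,3] → [-3,3] (no change)

Fixpoint:
  val[0] = [-3,3]
  val[1] = [-3,3]
  val[2] = [-2,3]
  val[3] = [-3,3]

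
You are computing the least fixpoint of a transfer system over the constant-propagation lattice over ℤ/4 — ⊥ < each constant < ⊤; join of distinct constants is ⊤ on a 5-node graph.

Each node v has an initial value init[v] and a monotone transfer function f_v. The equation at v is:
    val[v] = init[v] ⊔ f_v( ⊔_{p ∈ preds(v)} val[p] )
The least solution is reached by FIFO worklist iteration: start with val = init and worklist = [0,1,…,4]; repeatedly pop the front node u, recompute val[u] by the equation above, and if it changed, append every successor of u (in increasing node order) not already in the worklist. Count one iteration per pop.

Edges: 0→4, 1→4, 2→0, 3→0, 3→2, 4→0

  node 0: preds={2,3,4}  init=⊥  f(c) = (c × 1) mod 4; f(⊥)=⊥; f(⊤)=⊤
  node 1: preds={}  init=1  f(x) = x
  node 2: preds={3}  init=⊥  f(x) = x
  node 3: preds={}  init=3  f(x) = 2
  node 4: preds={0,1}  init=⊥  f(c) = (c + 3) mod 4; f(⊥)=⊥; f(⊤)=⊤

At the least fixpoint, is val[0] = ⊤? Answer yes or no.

Worklist (9 pops):
  #1 pop 0: in=3 → 3 (was ⊥); enqueue []
  #2 pop 1: in=⊥ → 1 (no change)
  #3 pop 2: in=3 → 3 (was ⊥); enqueue [0]
  #4 pop 3: in=⊥ → ⊤ (was 3); enqueue [2]
  #5 pop 4: in=⊤ → ⊤ (was ⊥); enqueue []
  #6 pop 0: in=⊤ → ⊤ (was 3); enqueue [4]
  #7 pop 2: in=⊤ → ⊤ (was 3); enqueue [0]
  #8 pop 4: in=⊤ → ⊤ (no change)
  #9 pop 0: in=⊤ → ⊤ (no change)

Fixpoint:
  val[0] = ⊤
  val[1] = 1
  val[2] = ⊤
  val[3] = ⊤
  val[4] = ⊤

yes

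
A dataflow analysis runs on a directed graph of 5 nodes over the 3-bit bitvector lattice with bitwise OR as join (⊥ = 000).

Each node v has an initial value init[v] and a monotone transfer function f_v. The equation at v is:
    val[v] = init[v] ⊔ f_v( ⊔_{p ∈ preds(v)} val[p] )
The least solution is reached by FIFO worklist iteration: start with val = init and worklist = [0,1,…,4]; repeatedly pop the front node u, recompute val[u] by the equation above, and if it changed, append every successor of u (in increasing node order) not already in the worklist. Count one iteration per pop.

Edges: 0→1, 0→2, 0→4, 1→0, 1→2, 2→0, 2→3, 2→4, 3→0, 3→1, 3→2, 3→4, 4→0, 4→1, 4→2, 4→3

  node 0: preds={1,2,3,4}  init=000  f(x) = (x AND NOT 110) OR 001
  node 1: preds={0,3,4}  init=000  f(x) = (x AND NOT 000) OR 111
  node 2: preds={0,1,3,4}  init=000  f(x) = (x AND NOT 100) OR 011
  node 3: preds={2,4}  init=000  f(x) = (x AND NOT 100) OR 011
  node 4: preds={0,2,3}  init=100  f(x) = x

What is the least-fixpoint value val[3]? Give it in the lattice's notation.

Iteration log — 9 steps:
  step 1. node 0  ⊔preds=100  new=001  old=000  +wl: 
  step 2. node 1  ⊔preds=101  new=111  old=000  +wl: 0
  step 3. node 2  ⊔preds=111  new=011  old=000  +wl: 
  step 4. node 3  ⊔preds=111  new=011  old=000  +wl: 1,2
  step 5. node 4  ⊔preds=011  new=111  old=100  +wl: 3
  step 6. node 0  ⊔preds=111  new=001  stable
  step 7. node 1  ⊔preds=111  new=111  stable
  step 8. node 2  ⊔preds=111  new=011  stable
  step 9. node 3  ⊔preds=111  new=011  stable

Least fixpoint reached:
  node 0: 001
  node 1: 111
  node 2: 011
  node 3: 011
  node 4: 111

011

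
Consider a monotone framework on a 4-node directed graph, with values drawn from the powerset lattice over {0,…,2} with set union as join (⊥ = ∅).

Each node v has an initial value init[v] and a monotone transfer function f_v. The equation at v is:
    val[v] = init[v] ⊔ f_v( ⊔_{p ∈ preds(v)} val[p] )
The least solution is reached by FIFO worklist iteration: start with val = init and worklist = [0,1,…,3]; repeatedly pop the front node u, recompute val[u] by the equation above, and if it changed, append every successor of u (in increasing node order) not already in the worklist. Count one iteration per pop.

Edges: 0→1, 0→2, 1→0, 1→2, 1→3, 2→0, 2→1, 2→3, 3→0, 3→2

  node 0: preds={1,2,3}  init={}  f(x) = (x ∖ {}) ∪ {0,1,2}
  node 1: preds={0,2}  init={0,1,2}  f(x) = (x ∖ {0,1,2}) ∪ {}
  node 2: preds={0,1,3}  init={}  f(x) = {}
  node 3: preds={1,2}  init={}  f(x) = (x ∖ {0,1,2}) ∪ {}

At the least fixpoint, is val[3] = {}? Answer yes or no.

Trace (4 dequeues):
  [1] u=0 | in {0,1,2} | out {0,1,2} | prev {} | push {}
  [2] u=1 | in {0,1,2} | out {0,1,2} | ==
  [3] u=2 | in {0,1,2} | out {} | ==
  [4] u=3 | in {0,1,2} | out {} | ==

Converged values:
  [0] {0,1,2}
  [1] {0,1,2}
  [2] {}
  [3] {}

yes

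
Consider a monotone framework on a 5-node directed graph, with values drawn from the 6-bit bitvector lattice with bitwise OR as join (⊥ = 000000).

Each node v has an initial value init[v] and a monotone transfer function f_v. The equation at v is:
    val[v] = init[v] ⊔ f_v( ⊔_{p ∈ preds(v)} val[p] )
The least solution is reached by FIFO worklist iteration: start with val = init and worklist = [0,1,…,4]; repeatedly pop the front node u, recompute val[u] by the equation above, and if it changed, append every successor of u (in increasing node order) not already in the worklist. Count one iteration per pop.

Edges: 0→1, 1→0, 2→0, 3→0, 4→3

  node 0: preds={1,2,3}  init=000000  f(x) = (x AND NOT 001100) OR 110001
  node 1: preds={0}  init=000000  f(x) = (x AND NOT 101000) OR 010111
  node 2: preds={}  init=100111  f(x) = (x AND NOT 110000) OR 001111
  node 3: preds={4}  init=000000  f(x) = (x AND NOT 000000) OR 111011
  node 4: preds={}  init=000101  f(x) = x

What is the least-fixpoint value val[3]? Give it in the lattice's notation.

Worklist (6 pops):
  #1 pop 0: in=100111 → 110011 (was 000000); enqueue []
  #2 pop 1: in=110011 → 010111 (was 000000); enqueue [0]
  #3 pop 2: in=000000 → 101111 (was 100111); enqueue []
  #4 pop 3: in=000101 → 111111 (was 000000); enqueue []
  #5 pop 4: in=000000 → 000101 (no change)
  #6 pop 0: in=111111 → 110011 (no change)

Fixpoint:
  val[0] = 110011
  val[1] = 010111
  val[2] = 101111
  val[3] = 111111
  val[4] = 000101

111111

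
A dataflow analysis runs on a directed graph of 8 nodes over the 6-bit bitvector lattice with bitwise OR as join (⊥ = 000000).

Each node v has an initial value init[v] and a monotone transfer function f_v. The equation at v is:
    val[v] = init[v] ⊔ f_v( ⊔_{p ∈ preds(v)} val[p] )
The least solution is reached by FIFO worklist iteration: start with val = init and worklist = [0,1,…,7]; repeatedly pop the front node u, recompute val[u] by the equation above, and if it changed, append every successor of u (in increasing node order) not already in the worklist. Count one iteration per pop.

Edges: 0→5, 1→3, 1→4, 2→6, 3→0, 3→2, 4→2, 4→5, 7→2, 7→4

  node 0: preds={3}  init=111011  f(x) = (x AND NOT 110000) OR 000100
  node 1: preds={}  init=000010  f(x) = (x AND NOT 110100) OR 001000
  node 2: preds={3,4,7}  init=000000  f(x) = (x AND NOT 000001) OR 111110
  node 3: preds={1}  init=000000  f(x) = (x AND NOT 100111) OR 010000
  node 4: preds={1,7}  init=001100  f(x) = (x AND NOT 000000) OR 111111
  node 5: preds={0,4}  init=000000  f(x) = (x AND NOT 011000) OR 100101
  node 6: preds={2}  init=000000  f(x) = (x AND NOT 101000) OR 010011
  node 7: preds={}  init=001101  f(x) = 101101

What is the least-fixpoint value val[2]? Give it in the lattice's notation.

Trace (11 dequeues):
  [1] u=0 | in 000000 | out 111111 | prev 111011 | push {}
  [2] u=1 | in 000000 | out 001010 | prev 000010 | push {}
  [3] u=2 | in 001101 | out 111110 | prev 000000 | push {}
  [4] u=3 | in 001010 | out 011000 | prev 000000 | push {0,2}
  [5] u=4 | in 001111 | out 111111 | prev 001100 | push {}
  [6] u=5 | in 111111 | out 100111 | prev 000000 | push {}
  [7] u=6 | in 111110 | out 010111 | prev 000000 | push {}
  [8] u=7 | in 000000 | out 101101 | prev 001101 | push {4}
  [9] u=0 | in 011000 | out 111111 | ==
  [10] u=2 | in 111111 | out 111110 | ==
  [11] u=4 | in 101111 | out 111111 | ==

Converged values:
  [0] 111111
  [1] 001010
  [2] 111110
  [3] 011000
  [4] 111111
  [5] 100111
  [6] 010111
  [7] 101101

111110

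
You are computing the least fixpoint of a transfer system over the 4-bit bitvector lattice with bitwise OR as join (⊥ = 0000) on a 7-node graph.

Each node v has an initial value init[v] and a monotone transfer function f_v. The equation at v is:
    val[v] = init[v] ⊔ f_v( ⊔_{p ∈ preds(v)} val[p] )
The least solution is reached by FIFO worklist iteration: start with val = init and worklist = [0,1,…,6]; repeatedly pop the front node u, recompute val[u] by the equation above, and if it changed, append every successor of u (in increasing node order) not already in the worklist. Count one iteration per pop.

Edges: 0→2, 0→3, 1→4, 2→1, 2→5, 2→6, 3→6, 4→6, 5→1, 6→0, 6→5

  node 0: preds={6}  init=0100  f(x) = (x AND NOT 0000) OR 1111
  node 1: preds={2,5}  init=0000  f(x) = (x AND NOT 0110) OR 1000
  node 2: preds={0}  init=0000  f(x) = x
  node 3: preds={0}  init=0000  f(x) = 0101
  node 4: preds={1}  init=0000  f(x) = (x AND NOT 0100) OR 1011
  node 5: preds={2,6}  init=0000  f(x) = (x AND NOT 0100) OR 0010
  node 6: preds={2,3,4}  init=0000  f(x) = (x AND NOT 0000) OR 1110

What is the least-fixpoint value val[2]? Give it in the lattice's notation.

1111

Worklist (11 pops):
  #1 pop 0: in=0000 → 1111 (was 0100); enqueue []
  #2 pop 1: in=0000 → 1000 (was 0000); enqueue []
  #3 pop 2: in=1111 → 1111 (was 0000); enqueue [1]
  #4 pop 3: in=1111 → 0101 (was 0000); enqueue []
  #5 pop 4: in=1000 → 1011 (was 0000); enqueue []
  #6 pop 5: in=1111 → 1011 (was 0000); enqueue []
  #7 pop 6: in=1111 → 1111 (was 0000); enqueue [0,5]
  #8 pop 1: in=1111 → 1001 (was 1000); enqueue [4]
  #9 pop 0: in=1111 → 1111 (no change)
  #10 pop 5: in=1111 → 1011 (no change)
  #11 pop 4: in=1001 → 1011 (no change)

Fixpoint:
  val[0] = 1111
  val[1] = 1001
  val[2] = 1111
  val[3] = 0101
  val[4] = 1011
  val[5] = 1011
  val[6] = 1111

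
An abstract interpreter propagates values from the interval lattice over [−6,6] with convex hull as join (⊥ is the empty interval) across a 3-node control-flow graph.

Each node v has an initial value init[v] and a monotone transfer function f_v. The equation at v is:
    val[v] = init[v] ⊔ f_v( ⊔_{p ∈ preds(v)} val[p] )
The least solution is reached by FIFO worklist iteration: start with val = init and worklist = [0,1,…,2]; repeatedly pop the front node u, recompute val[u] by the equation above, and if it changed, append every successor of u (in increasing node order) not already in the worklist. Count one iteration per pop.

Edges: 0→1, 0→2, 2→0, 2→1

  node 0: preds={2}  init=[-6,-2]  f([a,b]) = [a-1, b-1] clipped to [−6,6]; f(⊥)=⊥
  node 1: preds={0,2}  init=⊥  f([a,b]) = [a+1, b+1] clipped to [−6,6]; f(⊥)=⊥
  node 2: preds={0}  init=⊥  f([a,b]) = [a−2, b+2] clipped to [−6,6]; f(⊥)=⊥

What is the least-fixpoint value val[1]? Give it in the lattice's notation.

[-5,6]

Iteration log — 24 steps:
  step 1. node 0  ⊔preds=⊥  new=[-6,-2]  stable
  step 2. node 1  ⊔preds=[-6,-2]  new=[-5,-1]  old=⊥  +wl: 
  step 3. node 2  ⊔preds=[-6,-2]  new=[-6,0]  old=⊥  +wl: 0,1
  step 4. node 0  ⊔preds=[-6,0]  new=[-6,-1]  old=[-6,-2]  +wl: 2
  step 5. node 1  ⊔preds=[-6,0]  new=[-5,1]  old=[-5,-1]  +wl: 
  step 6. node 2  ⊔preds=[-6,-1]  new=[-6,1]  old=[-6,0]  +wl: 0,1
  step 7. node 0  ⊔preds=[-6,1]  new=[-6,0]  old=[-6,-1]  +wl: 2
  step 8. node 1  ⊔preds=[-6,1]  new=[-5,2]  old=[-5,1]  +wl: 
  step 9. node 2  ⊔preds=[-6,0]  new=[-6,2]  old=[-6,1]  +wl: 0,1
  step 10. node 0  ⊔preds=[-6,2]  new=[-6,1]  old=[-6,0]  +wl: 2
  step 11. node 1  ⊔preds=[-6,2]  new=[-5,3]  old=[-5,2]  +wl: 
  step 12. node 2  ⊔preds=[-6,1]  new=[-6,3]  old=[-6,2]  +wl: 0,1
  step 13. node 0  ⊔preds=[-6,3]  new=[-6,2]  old=[-6,1]  +wl: 2
  step 14. node 1  ⊔preds=[-6,3]  new=[-5,4]  old=[-5,3]  +wl: 
  step 15. node 2  ⊔preds=[-6,2]  new=[-6,4]  old=[-6,3]  +wl: 0,1
  step 16. node 0  ⊔preds=[-6,4]  new=[-6,3]  old=[-6,2]  +wl: 2
  step 17. node 1  ⊔preds=[-6,4]  new=[-5,5]  old=[-5,4]  +wl: 
  step 18. node 2  ⊔preds=[-6,3]  new=[-6,5]  old=[-6,4]  +wl: 0,1
  step 19. node 0  ⊔preds=[-6,5]  new=[-6,4]  old=[-6,3]  +wl: 2
  step 20. node 1  ⊔preds=[-6,5]  new=[-5,6]  old=[-5,5]  +wl: 
  step 21. node 2  ⊔preds=[-6,4]  new=[-6,6]  old=[-6,5]  +wl: 0,1
  step 22. node 0  ⊔preds=[-6,6]  new=[-6,5]  old=[-6,4]  +wl: 2
  step 23. node 1  ⊔preds=[-6,6]  new=[-5,6]  stable
  step 24. node 2  ⊔preds=[-6,5]  new=[-6,6]  stable

Least fixpoint reached:
  node 0: [-6,5]
  node 1: [-5,6]
  node 2: [-6,6]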